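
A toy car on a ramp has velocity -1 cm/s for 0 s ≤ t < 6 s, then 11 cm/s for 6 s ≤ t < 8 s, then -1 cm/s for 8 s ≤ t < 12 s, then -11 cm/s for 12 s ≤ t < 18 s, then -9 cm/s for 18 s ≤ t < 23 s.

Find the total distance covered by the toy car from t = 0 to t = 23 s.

Total distance travelled is ∫|v| dt — sum the magnitudes of each area piece.
0–6 s: |-1| × 6 = 6 cm
6–8 s: |11| × 2 = 22 cm
8–12 s: |-1| × 4 = 4 cm
12–18 s: |-11| × 6 = 66 cm
18–23 s: |-9| × 5 = 45 cm
Total distance = 143 cm

143 cm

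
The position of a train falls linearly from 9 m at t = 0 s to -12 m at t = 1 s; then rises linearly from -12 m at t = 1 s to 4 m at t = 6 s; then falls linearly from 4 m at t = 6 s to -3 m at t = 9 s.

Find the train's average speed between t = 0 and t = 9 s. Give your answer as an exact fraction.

Average speed = (total path length)/(elapsed time); on a piecewise-linear x-t graph the path length is Σ|Δx|.
0–1 s: |Δx| = |-12 − 9| = 21 m
1–6 s: |Δx| = |4 − -12| = 16 m
6–9 s: |Δx| = |-3 − 4| = 7 m
Total path = 44 m; average speed = 44/9 = 44/9 m/s.

44/9 m/s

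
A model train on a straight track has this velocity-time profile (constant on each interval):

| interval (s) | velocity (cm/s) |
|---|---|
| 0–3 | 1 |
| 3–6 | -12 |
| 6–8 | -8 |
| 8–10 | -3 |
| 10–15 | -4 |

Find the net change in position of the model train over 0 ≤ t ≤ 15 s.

Net displacement equals the area under the velocity-time graph (areas below the axis count negative).
0–3 s: 1 × 3 = 3 cm
3–6 s: -12 × 3 = -36 cm
6–8 s: -8 × 2 = -16 cm
8–10 s: -3 × 2 = -6 cm
10–15 s: -4 × 5 = -20 cm
Net displacement = -75 cm

-75 cm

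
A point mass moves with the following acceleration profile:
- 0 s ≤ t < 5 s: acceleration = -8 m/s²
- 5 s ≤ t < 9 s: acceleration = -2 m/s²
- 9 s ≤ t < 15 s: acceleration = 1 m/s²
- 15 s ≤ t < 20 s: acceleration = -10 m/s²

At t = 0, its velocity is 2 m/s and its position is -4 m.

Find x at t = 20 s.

On each constant-a segment, Δv = aΔt and Δx = v₀Δt + ½aΔt²; chain segment to segment.
0–5 s: v starts 2 m/s; Δx = 2·5 + ½·-8·5² = -90 m; v ends -38 m/s.
5–9 s: v starts -38 m/s; Δx = -38·4 + ½·-2·4² = -168 m; v ends -46 m/s.
9–15 s: v starts -46 m/s; Δx = -46·6 + ½·1·6² = -258 m; v ends -40 m/s.
15–20 s: v starts -40 m/s; Δx = -40·5 + ½·-10·5² = -325 m; v ends -90 m/s.
x(20) = -4 + Σ Δx = -845 m.

-845 m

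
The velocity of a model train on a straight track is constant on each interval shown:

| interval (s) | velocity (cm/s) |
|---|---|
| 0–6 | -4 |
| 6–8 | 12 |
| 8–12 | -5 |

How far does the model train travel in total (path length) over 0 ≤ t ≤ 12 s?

68 cm

Distance (not displacement) is the total path length: add the absolute areas under v-t.
0–6 s: |-4| × 6 = 24 cm
6–8 s: |12| × 2 = 24 cm
8–12 s: |-5| × 4 = 20 cm
Total distance = 68 cm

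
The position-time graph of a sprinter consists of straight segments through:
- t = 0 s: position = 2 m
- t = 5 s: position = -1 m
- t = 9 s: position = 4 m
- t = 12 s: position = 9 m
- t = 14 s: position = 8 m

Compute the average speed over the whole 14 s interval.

1 m/s

Average speed = (total path length)/(elapsed time); on a piecewise-linear x-t graph the path length is Σ|Δx|.
0–5 s: |Δx| = |-1 − 2| = 3 m
5–9 s: |Δx| = |4 − -1| = 5 m
9–12 s: |Δx| = |9 − 4| = 5 m
12–14 s: |Δx| = |8 − 9| = 1 m
Total path = 14 m; average speed = 14/14 = 1 m/s.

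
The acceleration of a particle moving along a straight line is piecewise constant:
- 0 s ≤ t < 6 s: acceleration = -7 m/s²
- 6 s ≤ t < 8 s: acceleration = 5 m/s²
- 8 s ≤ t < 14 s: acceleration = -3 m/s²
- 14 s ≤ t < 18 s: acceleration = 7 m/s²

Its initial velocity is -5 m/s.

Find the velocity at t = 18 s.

-27 m/s

Δv equals the area under the a-t graph; then v = v₀ + Δv.
0–6 s: -7 × 6 = -42 m/s
6–8 s: 5 × 2 = 10 m/s
8–14 s: -3 × 6 = -18 m/s
14–18 s: 7 × 4 = 28 m/s
Δv = -22 m/s, so v(18) = -5 + (-22) = -27 m/s.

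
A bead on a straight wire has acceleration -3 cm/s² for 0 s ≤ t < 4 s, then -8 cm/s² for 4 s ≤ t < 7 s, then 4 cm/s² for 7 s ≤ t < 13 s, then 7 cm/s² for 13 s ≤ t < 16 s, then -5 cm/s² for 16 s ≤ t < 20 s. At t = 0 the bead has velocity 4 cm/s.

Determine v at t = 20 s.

-7 cm/s

Δv equals the area under the a-t graph; then v = v₀ + Δv.
0–4 s: -3 × 4 = -12 cm/s
4–7 s: -8 × 3 = -24 cm/s
7–13 s: 4 × 6 = 24 cm/s
13–16 s: 7 × 3 = 21 cm/s
16–20 s: -5 × 4 = -20 cm/s
Δv = -11 cm/s, so v(20) = 4 + (-11) = -7 cm/s.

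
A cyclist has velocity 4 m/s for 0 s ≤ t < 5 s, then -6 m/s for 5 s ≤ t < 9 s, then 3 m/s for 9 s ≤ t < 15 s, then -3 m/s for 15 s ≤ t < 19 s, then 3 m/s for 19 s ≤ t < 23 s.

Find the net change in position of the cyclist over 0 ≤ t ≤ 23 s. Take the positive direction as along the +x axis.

Net displacement equals the area under the velocity-time graph (areas below the axis count negative).
0–5 s: 4 × 5 = 20 m
5–9 s: -6 × 4 = -24 m
9–15 s: 3 × 6 = 18 m
15–19 s: -3 × 4 = -12 m
19–23 s: 3 × 4 = 12 m
Net displacement = 14 m

14 m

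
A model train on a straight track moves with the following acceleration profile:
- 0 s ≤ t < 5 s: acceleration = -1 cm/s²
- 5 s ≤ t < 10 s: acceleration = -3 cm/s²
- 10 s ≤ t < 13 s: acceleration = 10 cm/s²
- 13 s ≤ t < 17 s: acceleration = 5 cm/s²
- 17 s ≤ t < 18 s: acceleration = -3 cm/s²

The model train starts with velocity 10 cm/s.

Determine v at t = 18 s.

37 cm/s

Δv equals the area under the a-t graph; then v = v₀ + Δv.
0–5 s: -1 × 5 = -5 cm/s
5–10 s: -3 × 5 = -15 cm/s
10–13 s: 10 × 3 = 30 cm/s
13–17 s: 5 × 4 = 20 cm/s
17–18 s: -3 × 1 = -3 cm/s
Δv = 27 cm/s, so v(18) = 10 + (27) = 37 cm/s.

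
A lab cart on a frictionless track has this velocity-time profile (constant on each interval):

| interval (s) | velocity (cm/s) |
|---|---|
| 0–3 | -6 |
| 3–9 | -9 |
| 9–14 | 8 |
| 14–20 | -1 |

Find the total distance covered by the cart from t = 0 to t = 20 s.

118 cm

Distance (not displacement) is the total path length: add the absolute areas under v-t.
0–3 s: |-6| × 3 = 18 cm
3–9 s: |-9| × 6 = 54 cm
9–14 s: |8| × 5 = 40 cm
14–20 s: |-1| × 6 = 6 cm
Total distance = 118 cm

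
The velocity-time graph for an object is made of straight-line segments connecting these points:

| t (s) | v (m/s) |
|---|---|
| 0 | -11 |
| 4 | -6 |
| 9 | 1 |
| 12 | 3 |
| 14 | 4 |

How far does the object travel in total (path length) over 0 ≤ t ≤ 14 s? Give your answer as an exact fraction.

Distance (not displacement) is the total path length: add the absolute areas under v-t.
0–4 s: |½(-11 + -6)(4)| = 34 m
4–9 s: v = 0 at t = 58/7 s; triangle areas 90/7 + 5/14 = 185/14 m
9–12 s: |½(1 + 3)(3)| = 6 m
12–14 s: |½(3 + 4)(2)| = 7 m
Total distance = 843/14 m

843/14 m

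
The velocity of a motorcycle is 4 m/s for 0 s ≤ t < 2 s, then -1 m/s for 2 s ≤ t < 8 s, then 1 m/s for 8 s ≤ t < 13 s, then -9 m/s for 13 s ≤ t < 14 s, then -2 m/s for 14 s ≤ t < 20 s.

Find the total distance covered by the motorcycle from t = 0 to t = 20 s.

40 m

Total distance travelled is ∫|v| dt — sum the magnitudes of each area piece.
0–2 s: |4| × 2 = 8 m
2–8 s: |-1| × 6 = 6 m
8–13 s: |1| × 5 = 5 m
13–14 s: |-9| × 1 = 9 m
14–20 s: |-2| × 6 = 12 m
Total distance = 40 m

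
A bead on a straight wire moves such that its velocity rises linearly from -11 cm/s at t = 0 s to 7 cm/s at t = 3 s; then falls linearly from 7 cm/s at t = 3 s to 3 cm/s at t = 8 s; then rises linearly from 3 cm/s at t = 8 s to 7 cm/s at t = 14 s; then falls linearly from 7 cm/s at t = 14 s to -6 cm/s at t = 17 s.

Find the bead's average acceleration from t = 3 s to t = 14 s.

Average acceleration = Δv/Δt = (7 − 7)/(14 − 3) = 0 cm/s².

0 cm/s²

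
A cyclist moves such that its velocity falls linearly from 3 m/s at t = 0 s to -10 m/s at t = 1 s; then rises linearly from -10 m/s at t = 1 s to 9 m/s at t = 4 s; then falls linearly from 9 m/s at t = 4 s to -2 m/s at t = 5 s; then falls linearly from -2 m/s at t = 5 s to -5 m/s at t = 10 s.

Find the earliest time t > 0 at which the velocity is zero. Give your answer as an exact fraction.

t = 3/13 s

v changes sign on 0–1 s (from 3 to -10); the graph is linear there, so v = 0 at t = 0 + (-3)·(1 − 0)/(-10 − 3) = 3/13 s.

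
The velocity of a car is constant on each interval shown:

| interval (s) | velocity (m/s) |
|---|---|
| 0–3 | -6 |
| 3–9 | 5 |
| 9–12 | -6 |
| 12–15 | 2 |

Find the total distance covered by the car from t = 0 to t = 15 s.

Total distance travelled is ∫|v| dt — sum the magnitudes of each area piece.
0–3 s: |-6| × 3 = 18 m
3–9 s: |5| × 6 = 30 m
9–12 s: |-6| × 3 = 18 m
12–15 s: |2| × 3 = 6 m
Total distance = 72 m

72 m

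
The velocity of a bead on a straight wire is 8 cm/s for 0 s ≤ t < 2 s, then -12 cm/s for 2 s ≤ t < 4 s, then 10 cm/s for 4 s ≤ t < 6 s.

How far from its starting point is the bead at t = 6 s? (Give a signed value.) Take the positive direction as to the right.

Net displacement equals the area under the velocity-time graph (areas below the axis count negative).
0–2 s: 8 × 2 = 16 cm
2–4 s: -12 × 2 = -24 cm
4–6 s: 10 × 2 = 20 cm
Net displacement = 12 cm

12 cm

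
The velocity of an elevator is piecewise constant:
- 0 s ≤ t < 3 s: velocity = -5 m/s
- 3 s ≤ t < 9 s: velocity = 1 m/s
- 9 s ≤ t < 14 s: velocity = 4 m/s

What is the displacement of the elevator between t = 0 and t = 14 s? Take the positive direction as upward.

11 m

Net displacement equals the area under the velocity-time graph (areas below the axis count negative).
0–3 s: -5 × 3 = -15 m
3–9 s: 1 × 6 = 6 m
9–14 s: 4 × 5 = 20 m
Net displacement = 11 m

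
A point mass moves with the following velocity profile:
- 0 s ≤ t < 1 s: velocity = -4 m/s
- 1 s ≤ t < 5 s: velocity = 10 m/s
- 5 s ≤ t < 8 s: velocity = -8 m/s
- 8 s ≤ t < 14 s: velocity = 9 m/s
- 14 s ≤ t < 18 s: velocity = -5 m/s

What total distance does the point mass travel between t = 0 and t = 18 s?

Total distance travelled is ∫|v| dt — sum the magnitudes of each area piece.
0–1 s: |-4| × 1 = 4 m
1–5 s: |10| × 4 = 40 m
5–8 s: |-8| × 3 = 24 m
8–14 s: |9| × 6 = 54 m
14–18 s: |-5| × 4 = 20 m
Total distance = 142 m

142 m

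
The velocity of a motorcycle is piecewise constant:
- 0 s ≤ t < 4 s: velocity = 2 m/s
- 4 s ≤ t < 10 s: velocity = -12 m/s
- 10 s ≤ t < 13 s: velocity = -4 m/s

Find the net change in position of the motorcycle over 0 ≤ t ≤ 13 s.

Net displacement equals the area under the velocity-time graph (areas below the axis count negative).
0–4 s: 2 × 4 = 8 m
4–10 s: -12 × 6 = -72 m
10–13 s: -4 × 3 = -12 m
Net displacement = -76 m

-76 m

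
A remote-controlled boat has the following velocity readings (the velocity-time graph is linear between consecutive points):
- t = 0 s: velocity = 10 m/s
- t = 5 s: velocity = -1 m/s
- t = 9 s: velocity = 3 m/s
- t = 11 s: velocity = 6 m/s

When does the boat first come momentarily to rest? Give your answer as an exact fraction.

v changes sign on 0–5 s (from 10 to -1); the graph is linear there, so v = 0 at t = 0 + (-10)·(5 − 0)/(-1 − 10) = 50/11 s.

t = 50/11 s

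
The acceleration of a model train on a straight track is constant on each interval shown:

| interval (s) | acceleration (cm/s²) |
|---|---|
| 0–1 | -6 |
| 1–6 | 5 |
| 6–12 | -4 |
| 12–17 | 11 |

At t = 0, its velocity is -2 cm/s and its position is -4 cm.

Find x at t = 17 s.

On each constant-a segment, Δv = aΔt and Δx = v₀Δt + ½aΔt²; chain segment to segment.
0–1 s: v starts -2 cm/s; Δx = -2·1 + ½·-6·1² = -5 cm; v ends -8 cm/s.
1–6 s: v starts -8 cm/s; Δx = -8·5 + ½·5·5² = 22.5 cm; v ends 17 cm/s.
6–12 s: v starts 17 cm/s; Δx = 17·6 + ½·-4·6² = 30 cm; v ends -7 cm/s.
12–17 s: v starts -7 cm/s; Δx = -7·5 + ½·11·5² = 102.5 cm; v ends 48 cm/s.
x(17) = -4 + Σ Δx = 146 cm.

146 cm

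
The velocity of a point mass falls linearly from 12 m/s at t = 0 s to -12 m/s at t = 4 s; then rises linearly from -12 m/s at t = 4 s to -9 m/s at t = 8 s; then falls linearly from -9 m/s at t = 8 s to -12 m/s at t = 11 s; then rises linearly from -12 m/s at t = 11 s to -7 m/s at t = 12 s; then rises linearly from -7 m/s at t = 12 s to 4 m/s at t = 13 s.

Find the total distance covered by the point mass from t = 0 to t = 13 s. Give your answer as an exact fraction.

Distance (not displacement) is the total path length: add the absolute areas under v-t.
0–4 s: v = 0 at t = 2 s; triangle areas 12 + 12 = 24 m
4–8 s: |½(-12 + -9)(4)| = 42 m
8–11 s: |½(-9 + -12)(3)| = 31.5 m
11–12 s: |½(-12 + -7)(1)| = 9.5 m
12–13 s: v = 0 at t = 139/11 s; triangle areas 49/22 + 8/11 = 65/22 m
Total distance = 2419/22 m

2419/22 m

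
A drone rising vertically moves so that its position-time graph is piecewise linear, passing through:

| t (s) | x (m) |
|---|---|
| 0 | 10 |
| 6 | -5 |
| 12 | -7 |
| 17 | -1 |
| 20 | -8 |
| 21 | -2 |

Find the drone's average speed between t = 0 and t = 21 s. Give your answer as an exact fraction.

Average speed = (total path length)/(elapsed time); on a piecewise-linear x-t graph the path length is Σ|Δx|.
0–6 s: |Δx| = |-5 − 10| = 15 m
6–12 s: |Δx| = |-7 − -5| = 2 m
12–17 s: |Δx| = |-1 − -7| = 6 m
17–20 s: |Δx| = |-8 − -1| = 7 m
20–21 s: |Δx| = |-2 − -8| = 6 m
Total path = 36 m; average speed = 36/21 = 12/7 m/s.

12/7 m/s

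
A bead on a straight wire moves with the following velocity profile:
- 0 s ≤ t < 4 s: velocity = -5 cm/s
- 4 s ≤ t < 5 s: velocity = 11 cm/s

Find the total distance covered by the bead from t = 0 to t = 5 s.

Total distance travelled is ∫|v| dt — sum the magnitudes of each area piece.
0–4 s: |-5| × 4 = 20 cm
4–5 s: |11| × 1 = 11 cm
Total distance = 31 cm

31 cm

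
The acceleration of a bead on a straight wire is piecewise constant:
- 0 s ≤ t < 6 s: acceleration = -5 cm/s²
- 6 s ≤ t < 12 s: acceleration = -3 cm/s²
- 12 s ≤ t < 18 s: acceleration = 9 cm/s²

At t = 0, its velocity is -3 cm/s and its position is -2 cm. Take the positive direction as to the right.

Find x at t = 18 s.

On each constant-a segment, Δv = aΔt and Δx = v₀Δt + ½aΔt²; chain segment to segment.
0–6 s: v starts -3 cm/s; Δx = -3·6 + ½·-5·6² = -108 cm; v ends -33 cm/s.
6–12 s: v starts -33 cm/s; Δx = -33·6 + ½·-3·6² = -252 cm; v ends -51 cm/s.
12–18 s: v starts -51 cm/s; Δx = -51·6 + ½·9·6² = -144 cm; v ends 3 cm/s.
x(18) = -2 + Σ Δx = -506 cm.

-506 cm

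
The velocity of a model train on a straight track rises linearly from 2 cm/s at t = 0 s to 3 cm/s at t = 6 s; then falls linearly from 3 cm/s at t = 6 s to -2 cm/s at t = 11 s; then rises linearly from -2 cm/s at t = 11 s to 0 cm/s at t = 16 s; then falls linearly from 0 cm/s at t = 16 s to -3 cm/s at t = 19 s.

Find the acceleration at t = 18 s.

-1 cm/s²

Acceleration is the slope of the v-t graph on 16–19 s: (-3 − 0)/(19 − 16) = -1 cm/s².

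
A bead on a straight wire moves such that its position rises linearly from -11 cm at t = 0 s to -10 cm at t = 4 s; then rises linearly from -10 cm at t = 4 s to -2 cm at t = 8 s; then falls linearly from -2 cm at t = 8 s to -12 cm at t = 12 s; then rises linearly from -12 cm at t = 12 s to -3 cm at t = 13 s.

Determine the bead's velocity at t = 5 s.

Velocity is the slope of the x-t graph on 4–8 s: (-2 − -10)/(8 − 4) = 2 cm/s.

2 cm/s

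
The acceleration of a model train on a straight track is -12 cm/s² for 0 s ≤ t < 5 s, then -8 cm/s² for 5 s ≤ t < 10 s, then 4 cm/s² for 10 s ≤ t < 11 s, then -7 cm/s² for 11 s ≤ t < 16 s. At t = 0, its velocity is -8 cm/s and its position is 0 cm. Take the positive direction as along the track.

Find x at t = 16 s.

On each constant-a segment, Δv = aΔt and Δx = v₀Δt + ½aΔt²; chain segment to segment.
0–5 s: v starts -8 cm/s; Δx = -8·5 + ½·-12·5² = -190 cm; v ends -68 cm/s.
5–10 s: v starts -68 cm/s; Δx = -68·5 + ½·-8·5² = -440 cm; v ends -108 cm/s.
10–11 s: v starts -108 cm/s; Δx = -108·1 + ½·4·1² = -106 cm; v ends -104 cm/s.
11–16 s: v starts -104 cm/s; Δx = -104·5 + ½·-7·5² = -607.5 cm; v ends -139 cm/s.
x(16) = 0 + Σ Δx = -1343.5 cm.

-1343.5 cm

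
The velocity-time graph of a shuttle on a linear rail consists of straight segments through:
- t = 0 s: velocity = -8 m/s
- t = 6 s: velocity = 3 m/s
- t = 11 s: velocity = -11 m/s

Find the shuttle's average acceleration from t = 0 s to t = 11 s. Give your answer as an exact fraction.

-3/11 m/s²

Average acceleration = Δv/Δt = (-11 − -8)/(11 − 0) = -3/11 m/s².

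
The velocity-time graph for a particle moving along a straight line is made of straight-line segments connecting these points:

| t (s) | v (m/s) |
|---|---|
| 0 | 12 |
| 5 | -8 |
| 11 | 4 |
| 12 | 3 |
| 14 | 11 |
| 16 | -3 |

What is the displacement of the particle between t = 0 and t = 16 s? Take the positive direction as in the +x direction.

23.5 m

Net displacement equals the area under the velocity-time graph (areas below the axis count negative).
0–5 s: ½(12 + -8)(5) = 10 m
5–11 s: ½(-8 + 4)(6) = -12 m
11–12 s: ½(4 + 3)(1) = 3.5 m
12–14 s: ½(3 + 11)(2) = 14 m
14–16 s: ½(11 + -3)(2) = 8 m
Net displacement = 23.5 m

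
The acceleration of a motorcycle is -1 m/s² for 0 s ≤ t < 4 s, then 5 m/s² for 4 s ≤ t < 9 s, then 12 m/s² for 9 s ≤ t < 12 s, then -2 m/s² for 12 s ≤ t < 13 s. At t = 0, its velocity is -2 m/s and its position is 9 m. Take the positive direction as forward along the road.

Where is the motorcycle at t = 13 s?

On each constant-a segment, Δv = aΔt and Δx = v₀Δt + ½aΔt²; chain segment to segment.
0–4 s: v starts -2 m/s; Δx = -2·4 + ½·-1·4² = -16 m; v ends -6 m/s.
4–9 s: v starts -6 m/s; Δx = -6·5 + ½·5·5² = 32.5 m; v ends 19 m/s.
9–12 s: v starts 19 m/s; Δx = 19·3 + ½·12·3² = 111 m; v ends 55 m/s.
12–13 s: v starts 55 m/s; Δx = 55·1 + ½·-2·1² = 54 m; v ends 53 m/s.
x(13) = 9 + Σ Δx = 190.5 m.

190.5 m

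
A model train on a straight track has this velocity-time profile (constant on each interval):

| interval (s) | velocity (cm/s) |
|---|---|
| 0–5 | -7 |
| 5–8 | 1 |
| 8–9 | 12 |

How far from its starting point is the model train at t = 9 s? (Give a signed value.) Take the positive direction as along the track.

Displacement is the signed area under the v-t curve.
0–5 s: -7 × 5 = -35 cm
5–8 s: 1 × 3 = 3 cm
8–9 s: 12 × 1 = 12 cm
Net displacement = -20 cm

-20 cm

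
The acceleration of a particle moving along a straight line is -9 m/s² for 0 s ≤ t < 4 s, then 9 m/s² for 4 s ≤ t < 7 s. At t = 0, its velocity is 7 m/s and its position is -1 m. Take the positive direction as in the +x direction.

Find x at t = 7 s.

On each constant-a segment, Δv = aΔt and Δx = v₀Δt + ½aΔt²; chain segment to segment.
0–4 s: v starts 7 m/s; Δx = 7·4 + ½·-9·4² = -44 m; v ends -29 m/s.
4–7 s: v starts -29 m/s; Δx = -29·3 + ½·9·3² = -46.5 m; v ends -2 m/s.
x(7) = -1 + Σ Δx = -91.5 m.

-91.5 m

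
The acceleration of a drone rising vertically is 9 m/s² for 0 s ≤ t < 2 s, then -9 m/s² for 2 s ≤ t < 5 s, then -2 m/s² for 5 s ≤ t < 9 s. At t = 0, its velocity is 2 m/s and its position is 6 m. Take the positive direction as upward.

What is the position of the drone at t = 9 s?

3.5 m

On each constant-a segment, Δv = aΔt and Δx = v₀Δt + ½aΔt²; chain segment to segment.
0–2 s: v starts 2 m/s; Δx = 2·2 + ½·9·2² = 22 m; v ends 20 m/s.
2–5 s: v starts 20 m/s; Δx = 20·3 + ½·-9·3² = 19.5 m; v ends -7 m/s.
5–9 s: v starts -7 m/s; Δx = -7·4 + ½·-2·4² = -44 m; v ends -15 m/s.
x(9) = 6 + Σ Δx = 3.5 m.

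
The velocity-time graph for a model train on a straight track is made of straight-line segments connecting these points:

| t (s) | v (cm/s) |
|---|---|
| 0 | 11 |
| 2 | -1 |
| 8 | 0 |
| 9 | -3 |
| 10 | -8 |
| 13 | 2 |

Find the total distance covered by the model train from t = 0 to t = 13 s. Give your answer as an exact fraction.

Total distance travelled is ∫|v| dt — sum the magnitudes of each area piece.
0–2 s: v = 0 at t = 11/6 s; triangle areas 121/12 + 1/12 = 61/6 cm
2–8 s: |½(-1 + 0)(6)| = 3 cm
8–9 s: |½(0 + -3)(1)| = 1.5 cm
9–10 s: |½(-3 + -8)(1)| = 5.5 cm
10–13 s: v = 0 at t = 12.4 s; triangle areas 9.6 + 0.6 = 10.2 cm
Total distance = 911/30 cm

911/30 cm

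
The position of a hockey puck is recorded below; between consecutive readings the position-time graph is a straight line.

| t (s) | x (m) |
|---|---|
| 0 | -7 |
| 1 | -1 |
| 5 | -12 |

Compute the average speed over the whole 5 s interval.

3.4 m/s

Average speed = (total path length)/(elapsed time); on a piecewise-linear x-t graph the path length is Σ|Δx|.
0–1 s: |Δx| = |-1 − -7| = 6 m
1–5 s: |Δx| = |-12 − -1| = 11 m
Total path = 17 m; average speed = 17/5 = 3.4 m/s.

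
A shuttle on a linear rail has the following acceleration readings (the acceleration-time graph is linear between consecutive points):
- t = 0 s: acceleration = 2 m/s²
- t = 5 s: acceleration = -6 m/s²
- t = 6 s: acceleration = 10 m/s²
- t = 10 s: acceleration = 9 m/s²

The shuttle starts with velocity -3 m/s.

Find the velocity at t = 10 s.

Δv equals the area under the a-t graph; then v = v₀ + Δv.
0–5 s: ½(2 + -6)(5) = -10 m/s
5–6 s: ½(-6 + 10)(1) = 2 m/s
6–10 s: ½(10 + 9)(4) = 38 m/s
Δv = 30 m/s, so v(10) = -3 + (30) = 27 m/s.

27 m/s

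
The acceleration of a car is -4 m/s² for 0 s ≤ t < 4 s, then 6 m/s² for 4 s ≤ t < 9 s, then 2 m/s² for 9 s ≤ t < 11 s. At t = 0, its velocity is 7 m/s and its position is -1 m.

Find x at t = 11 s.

On each constant-a segment, Δv = aΔt and Δx = v₀Δt + ½aΔt²; chain segment to segment.
0–4 s: v starts 7 m/s; Δx = 7·4 + ½·-4·4² = -4 m; v ends -9 m/s.
4–9 s: v starts -9 m/s; Δx = -9·5 + ½·6·5² = 30 m; v ends 21 m/s.
9–11 s: v starts 21 m/s; Δx = 21·2 + ½·2·2² = 46 m; v ends 25 m/s.
x(11) = -1 + Σ Δx = 71 m.

71 m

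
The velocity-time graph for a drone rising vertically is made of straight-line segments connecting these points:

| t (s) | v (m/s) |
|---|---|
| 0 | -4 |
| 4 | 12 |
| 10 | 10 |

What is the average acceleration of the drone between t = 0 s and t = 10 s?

Average acceleration = Δv/Δt = (10 − -4)/(10 − 0) = 1.4 m/s².

1.4 m/s²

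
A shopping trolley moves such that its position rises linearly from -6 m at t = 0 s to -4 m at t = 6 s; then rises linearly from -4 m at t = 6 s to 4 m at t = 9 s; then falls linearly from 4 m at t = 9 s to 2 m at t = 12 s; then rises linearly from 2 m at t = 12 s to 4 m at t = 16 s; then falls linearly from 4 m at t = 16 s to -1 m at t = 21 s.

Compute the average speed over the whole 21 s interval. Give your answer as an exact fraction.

Average speed = (total path length)/(elapsed time); on a piecewise-linear x-t graph the path length is Σ|Δx|.
0–6 s: |Δx| = |-4 − -6| = 2 m
6–9 s: |Δx| = |4 − -4| = 8 m
9–12 s: |Δx| = |2 − 4| = 2 m
12–16 s: |Δx| = |4 − 2| = 2 m
16–21 s: |Δx| = |-1 − 4| = 5 m
Total path = 19 m; average speed = 19/21 = 19/21 m/s.

19/21 m/s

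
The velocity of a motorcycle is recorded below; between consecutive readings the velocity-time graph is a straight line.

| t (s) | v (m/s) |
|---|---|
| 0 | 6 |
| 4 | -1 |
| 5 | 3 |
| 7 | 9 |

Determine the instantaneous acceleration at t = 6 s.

3 m/s²

Acceleration is the slope of the v-t graph on 5–7 s: (9 − 3)/(7 − 5) = 3 m/s².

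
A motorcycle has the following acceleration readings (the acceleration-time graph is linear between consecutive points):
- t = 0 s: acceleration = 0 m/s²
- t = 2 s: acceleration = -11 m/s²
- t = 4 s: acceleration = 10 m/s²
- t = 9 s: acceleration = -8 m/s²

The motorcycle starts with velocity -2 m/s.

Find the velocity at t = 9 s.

Δv equals the area under the a-t graph; then v = v₀ + Δv.
0–2 s: ½(0 + -11)(2) = -11 m/s
2–4 s: ½(-11 + 10)(2) = -1 m/s
4–9 s: ½(10 + -8)(5) = 5 m/s
Δv = -7 m/s, so v(9) = -2 + (-7) = -9 m/s.

-9 m/s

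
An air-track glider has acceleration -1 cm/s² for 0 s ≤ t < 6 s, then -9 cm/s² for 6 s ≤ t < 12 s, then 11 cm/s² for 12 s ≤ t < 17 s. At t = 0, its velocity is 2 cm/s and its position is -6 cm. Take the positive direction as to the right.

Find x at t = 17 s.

On each constant-a segment, Δv = aΔt and Δx = v₀Δt + ½aΔt²; chain segment to segment.
0–6 s: v starts 2 cm/s; Δx = 2·6 + ½·-1·6² = -6 cm; v ends -4 cm/s.
6–12 s: v starts -4 cm/s; Δx = -4·6 + ½·-9·6² = -186 cm; v ends -58 cm/s.
12–17 s: v starts -58 cm/s; Δx = -58·5 + ½·11·5² = -152.5 cm; v ends -3 cm/s.
x(17) = -6 + Σ Δx = -350.5 cm.

-350.5 cm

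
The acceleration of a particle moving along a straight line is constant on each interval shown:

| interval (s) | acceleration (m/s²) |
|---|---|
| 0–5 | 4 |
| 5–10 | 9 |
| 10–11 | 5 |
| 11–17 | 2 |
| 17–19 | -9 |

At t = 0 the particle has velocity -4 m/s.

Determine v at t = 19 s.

60 m/s

Δv equals the area under the a-t graph; then v = v₀ + Δv.
0–5 s: 4 × 5 = 20 m/s
5–10 s: 9 × 5 = 45 m/s
10–11 s: 5 × 1 = 5 m/s
11–17 s: 2 × 6 = 12 m/s
17–19 s: -9 × 2 = -18 m/s
Δv = 64 m/s, so v(19) = -4 + (64) = 60 m/s.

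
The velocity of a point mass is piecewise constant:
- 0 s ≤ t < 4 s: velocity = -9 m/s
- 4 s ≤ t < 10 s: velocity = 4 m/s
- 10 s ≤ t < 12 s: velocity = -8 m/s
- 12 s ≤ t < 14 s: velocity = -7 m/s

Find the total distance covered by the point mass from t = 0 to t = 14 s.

90 m

Distance (not displacement) is the total path length: add the absolute areas under v-t.
0–4 s: |-9| × 4 = 36 m
4–10 s: |4| × 6 = 24 m
10–12 s: |-8| × 2 = 16 m
12–14 s: |-7| × 2 = 14 m
Total distance = 90 m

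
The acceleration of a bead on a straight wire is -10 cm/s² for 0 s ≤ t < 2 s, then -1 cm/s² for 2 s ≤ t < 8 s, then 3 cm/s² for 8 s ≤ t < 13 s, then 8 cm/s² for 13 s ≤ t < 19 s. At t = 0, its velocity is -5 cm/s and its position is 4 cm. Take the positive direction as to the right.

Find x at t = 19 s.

On each constant-a segment, Δv = aΔt and Δx = v₀Δt + ½aΔt²; chain segment to segment.
0–2 s: v starts -5 cm/s; Δx = -5·2 + ½·-10·2² = -30 cm; v ends -25 cm/s.
2–8 s: v starts -25 cm/s; Δx = -25·6 + ½·-1·6² = -168 cm; v ends -31 cm/s.
8–13 s: v starts -31 cm/s; Δx = -31·5 + ½·3·5² = -117.5 cm; v ends -16 cm/s.
13–19 s: v starts -16 cm/s; Δx = -16·6 + ½·8·6² = 48 cm; v ends 32 cm/s.
x(19) = 4 + Σ Δx = -263.5 cm.

-263.5 cm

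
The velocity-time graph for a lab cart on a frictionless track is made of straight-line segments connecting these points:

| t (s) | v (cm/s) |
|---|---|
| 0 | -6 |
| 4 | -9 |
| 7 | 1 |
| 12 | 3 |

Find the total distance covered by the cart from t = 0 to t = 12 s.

Total distance travelled is ∫|v| dt — sum the magnitudes of each area piece.
0–4 s: |½(-6 + -9)(4)| = 30 cm
4–7 s: v = 0 at t = 6.7 s; triangle areas 12.15 + 0.15 = 12.3 cm
7–12 s: |½(1 + 3)(5)| = 10 cm
Total distance = 52.3 cm

52.3 cm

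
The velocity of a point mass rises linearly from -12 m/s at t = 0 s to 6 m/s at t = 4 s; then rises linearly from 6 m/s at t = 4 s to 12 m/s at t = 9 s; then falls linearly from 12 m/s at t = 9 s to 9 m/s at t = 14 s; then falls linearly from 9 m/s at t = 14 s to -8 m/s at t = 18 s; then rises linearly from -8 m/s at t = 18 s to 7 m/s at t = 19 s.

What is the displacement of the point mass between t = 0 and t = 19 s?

87 m

Net displacement equals the area under the velocity-time graph (areas below the axis count negative).
0–4 s: ½(-12 + 6)(4) = -12 m
4–9 s: ½(6 + 12)(5) = 45 m
9–14 s: ½(12 + 9)(5) = 52.5 m
14–18 s: ½(9 + -8)(4) = 2 m
18–19 s: ½(-8 + 7)(1) = -0.5 m
Net displacement = 87 m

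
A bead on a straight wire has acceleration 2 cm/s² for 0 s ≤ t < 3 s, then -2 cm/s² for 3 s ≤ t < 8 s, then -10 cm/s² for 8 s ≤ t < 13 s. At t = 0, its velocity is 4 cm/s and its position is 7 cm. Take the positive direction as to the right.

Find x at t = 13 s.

-72 cm

On each constant-a segment, Δv = aΔt and Δx = v₀Δt + ½aΔt²; chain segment to segment.
0–3 s: v starts 4 cm/s; Δx = 4·3 + ½·2·3² = 21 cm; v ends 10 cm/s.
3–8 s: v starts 10 cm/s; Δx = 10·5 + ½·-2·5² = 25 cm; v ends 0 cm/s.
8–13 s: v starts 0 cm/s; Δx = 0·5 + ½·-10·5² = -125 cm; v ends -50 cm/s.
x(13) = 7 + Σ Δx = -72 cm.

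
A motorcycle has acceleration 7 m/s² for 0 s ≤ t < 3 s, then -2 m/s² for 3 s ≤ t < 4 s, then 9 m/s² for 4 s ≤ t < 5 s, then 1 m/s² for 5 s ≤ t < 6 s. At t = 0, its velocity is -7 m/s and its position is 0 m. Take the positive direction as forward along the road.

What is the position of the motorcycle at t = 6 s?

61.5 m

On each constant-a segment, Δv = aΔt and Δx = v₀Δt + ½aΔt²; chain segment to segment.
0–3 s: v starts -7 m/s; Δx = -7·3 + ½·7·3² = 10.5 m; v ends 14 m/s.
3–4 s: v starts 14 m/s; Δx = 14·1 + ½·-2·1² = 13 m; v ends 12 m/s.
4–5 s: v starts 12 m/s; Δx = 12·1 + ½·9·1² = 16.5 m; v ends 21 m/s.
5–6 s: v starts 21 m/s; Δx = 21·1 + ½·1·1² = 21.5 m; v ends 22 m/s.
x(6) = 0 + Σ Δx = 61.5 m.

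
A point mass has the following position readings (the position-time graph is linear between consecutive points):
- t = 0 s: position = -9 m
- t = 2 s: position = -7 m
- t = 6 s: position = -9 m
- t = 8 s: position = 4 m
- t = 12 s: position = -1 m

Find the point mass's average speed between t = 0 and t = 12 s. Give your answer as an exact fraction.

Average speed = (total path length)/(elapsed time); on a piecewise-linear x-t graph the path length is Σ|Δx|.
0–2 s: |Δx| = |-7 − -9| = 2 m
2–6 s: |Δx| = |-9 − -7| = 2 m
6–8 s: |Δx| = |4 − -9| = 13 m
8–12 s: |Δx| = |-1 − 4| = 5 m
Total path = 22 m; average speed = 22/12 = 11/6 m/s.

11/6 m/s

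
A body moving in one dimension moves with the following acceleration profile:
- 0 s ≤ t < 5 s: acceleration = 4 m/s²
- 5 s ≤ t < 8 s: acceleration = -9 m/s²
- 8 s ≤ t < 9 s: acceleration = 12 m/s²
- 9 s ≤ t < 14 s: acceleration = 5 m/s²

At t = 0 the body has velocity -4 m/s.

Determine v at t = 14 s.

Δv equals the area under the a-t graph; then v = v₀ + Δv.
0–5 s: 4 × 5 = 20 m/s
5–8 s: -9 × 3 = -27 m/s
8–9 s: 12 × 1 = 12 m/s
9–14 s: 5 × 5 = 25 m/s
Δv = 30 m/s, so v(14) = -4 + (30) = 26 m/s.

26 m/s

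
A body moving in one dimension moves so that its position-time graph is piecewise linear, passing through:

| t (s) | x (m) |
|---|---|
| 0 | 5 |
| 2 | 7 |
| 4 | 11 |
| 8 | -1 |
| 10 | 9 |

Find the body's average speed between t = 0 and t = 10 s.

Average speed = (total path length)/(elapsed time); on a piecewise-linear x-t graph the path length is Σ|Δx|.
0–2 s: |Δx| = |7 − 5| = 2 m
2–4 s: |Δx| = |11 − 7| = 4 m
4–8 s: |Δx| = |-1 − 11| = 12 m
8–10 s: |Δx| = |9 − -1| = 10 m
Total path = 28 m; average speed = 28/10 = 2.8 m/s.

2.8 m/s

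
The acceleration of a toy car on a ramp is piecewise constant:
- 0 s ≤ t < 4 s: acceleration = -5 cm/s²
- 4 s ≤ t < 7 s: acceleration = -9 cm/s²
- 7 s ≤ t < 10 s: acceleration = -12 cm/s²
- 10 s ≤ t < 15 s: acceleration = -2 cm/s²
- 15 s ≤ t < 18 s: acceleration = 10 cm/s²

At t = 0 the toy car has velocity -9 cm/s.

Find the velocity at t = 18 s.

Δv equals the area under the a-t graph; then v = v₀ + Δv.
0–4 s: -5 × 4 = -20 cm/s
4–7 s: -9 × 3 = -27 cm/s
7–10 s: -12 × 3 = -36 cm/s
10–15 s: -2 × 5 = -10 cm/s
15–18 s: 10 × 3 = 30 cm/s
Δv = -63 cm/s, so v(18) = -9 + (-63) = -72 cm/s.

-72 cm/s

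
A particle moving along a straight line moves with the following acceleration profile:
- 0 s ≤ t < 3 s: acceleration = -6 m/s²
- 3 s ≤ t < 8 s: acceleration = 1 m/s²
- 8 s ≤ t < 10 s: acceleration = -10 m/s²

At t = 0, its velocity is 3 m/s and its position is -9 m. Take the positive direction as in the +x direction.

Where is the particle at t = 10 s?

On each constant-a segment, Δv = aΔt and Δx = v₀Δt + ½aΔt²; chain segment to segment.
0–3 s: v starts 3 m/s; Δx = 3·3 + ½·-6·3² = -18 m; v ends -15 m/s.
3–8 s: v starts -15 m/s; Δx = -15·5 + ½·1·5² = -62.5 m; v ends -10 m/s.
8–10 s: v starts -10 m/s; Δx = -10·2 + ½·-10·2² = -40 m; v ends -30 m/s.
x(10) = -9 + Σ Δx = -129.5 m.

-129.5 m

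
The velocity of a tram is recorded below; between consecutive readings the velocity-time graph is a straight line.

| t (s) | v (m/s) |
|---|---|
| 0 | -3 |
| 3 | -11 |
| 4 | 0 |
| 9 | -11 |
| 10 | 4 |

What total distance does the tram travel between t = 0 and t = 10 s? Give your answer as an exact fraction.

Total distance travelled is ∫|v| dt — sum the magnitudes of each area piece.
0–3 s: |½(-3 + -11)(3)| = 21 m
3–4 s: |½(-11 + 0)(1)| = 5.5 m
4–9 s: |½(0 + -11)(5)| = 27.5 m
9–10 s: v = 0 at t = 146/15 s; triangle areas 121/30 + 8/15 = 137/30 m
Total distance = 1757/30 m

1757/30 m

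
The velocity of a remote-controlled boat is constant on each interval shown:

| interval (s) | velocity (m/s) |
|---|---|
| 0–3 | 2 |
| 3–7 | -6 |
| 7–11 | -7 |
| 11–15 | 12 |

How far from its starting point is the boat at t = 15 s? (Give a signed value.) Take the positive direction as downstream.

2 m

Displacement is the signed area under the v-t curve.
0–3 s: 2 × 3 = 6 m
3–7 s: -6 × 4 = -24 m
7–11 s: -7 × 4 = -28 m
11–15 s: 12 × 4 = 48 m
Net displacement = 2 m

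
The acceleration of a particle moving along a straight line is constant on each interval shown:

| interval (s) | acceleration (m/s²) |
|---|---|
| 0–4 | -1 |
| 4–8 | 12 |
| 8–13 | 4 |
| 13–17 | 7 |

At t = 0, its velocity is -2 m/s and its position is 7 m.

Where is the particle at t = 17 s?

On each constant-a segment, Δv = aΔt and Δx = v₀Δt + ½aΔt²; chain segment to segment.
0–4 s: v starts -2 m/s; Δx = -2·4 + ½·-1·4² = -16 m; v ends -6 m/s.
4–8 s: v starts -6 m/s; Δx = -6·4 + ½·12·4² = 72 m; v ends 42 m/s.
8–13 s: v starts 42 m/s; Δx = 42·5 + ½·4·5² = 260 m; v ends 62 m/s.
13–17 s: v starts 62 m/s; Δx = 62·4 + ½·7·4² = 304 m; v ends 90 m/s.
x(17) = 7 + Σ Δx = 627 m.

627 m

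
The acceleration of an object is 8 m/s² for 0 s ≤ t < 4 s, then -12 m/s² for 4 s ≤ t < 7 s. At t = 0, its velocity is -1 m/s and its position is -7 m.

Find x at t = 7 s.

92 m

On each constant-a segment, Δv = aΔt and Δx = v₀Δt + ½aΔt²; chain segment to segment.
0–4 s: v starts -1 m/s; Δx = -1·4 + ½·8·4² = 60 m; v ends 31 m/s.
4–7 s: v starts 31 m/s; Δx = 31·3 + ½·-12·3² = 39 m; v ends -5 m/s.
x(7) = -7 + Σ Δx = 92 m.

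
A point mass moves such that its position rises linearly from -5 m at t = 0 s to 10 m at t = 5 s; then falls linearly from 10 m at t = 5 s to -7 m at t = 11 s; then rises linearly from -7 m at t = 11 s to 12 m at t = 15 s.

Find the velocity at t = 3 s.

Velocity is the slope of the x-t graph on 0–5 s: (10 − -5)/(5 − 0) = 3 m/s.

3 m/s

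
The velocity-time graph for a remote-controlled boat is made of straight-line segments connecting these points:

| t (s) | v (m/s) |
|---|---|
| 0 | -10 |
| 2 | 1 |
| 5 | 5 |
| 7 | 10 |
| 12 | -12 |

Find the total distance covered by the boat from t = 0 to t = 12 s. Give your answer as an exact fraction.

Distance (not displacement) is the total path length: add the absolute areas under v-t.
0–2 s: v = 0 at t = 20/11 s; triangle areas 100/11 + 1/11 = 101/11 m
2–5 s: |½(1 + 5)(3)| = 9 m
5–7 s: |½(5 + 10)(2)| = 15 m
7–12 s: v = 0 at t = 102/11 s; triangle areas 125/11 + 180/11 = 305/11 m
Total distance = 670/11 m

670/11 m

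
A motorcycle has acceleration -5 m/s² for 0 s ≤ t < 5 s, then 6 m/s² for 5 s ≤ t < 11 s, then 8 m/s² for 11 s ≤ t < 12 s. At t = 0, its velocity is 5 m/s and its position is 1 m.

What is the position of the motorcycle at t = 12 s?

-28.5 m

On each constant-a segment, Δv = aΔt and Δx = v₀Δt + ½aΔt²; chain segment to segment.
0–5 s: v starts 5 m/s; Δx = 5·5 + ½·-5·5² = -37.5 m; v ends -20 m/s.
5–11 s: v starts -20 m/s; Δx = -20·6 + ½·6·6² = -12 m; v ends 16 m/s.
11–12 s: v starts 16 m/s; Δx = 16·1 + ½·8·1² = 20 m; v ends 24 m/s.
x(12) = 1 + Σ Δx = -28.5 m.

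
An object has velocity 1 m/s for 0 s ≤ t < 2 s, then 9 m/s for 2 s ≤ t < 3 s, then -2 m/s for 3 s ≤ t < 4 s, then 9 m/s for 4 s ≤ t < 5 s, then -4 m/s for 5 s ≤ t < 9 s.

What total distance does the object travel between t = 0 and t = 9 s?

Distance (not displacement) is the total path length: add the absolute areas under v-t.
0–2 s: |1| × 2 = 2 m
2–3 s: |9| × 1 = 9 m
3–4 s: |-2| × 1 = 2 m
4–5 s: |9| × 1 = 9 m
5–9 s: |-4| × 4 = 16 m
Total distance = 38 m

38 m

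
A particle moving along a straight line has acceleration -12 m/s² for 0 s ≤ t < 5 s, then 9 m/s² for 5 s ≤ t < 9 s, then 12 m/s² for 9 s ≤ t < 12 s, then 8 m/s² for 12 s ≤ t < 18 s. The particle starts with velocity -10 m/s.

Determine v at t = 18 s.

50 m/s

Δv equals the area under the a-t graph; then v = v₀ + Δv.
0–5 s: -12 × 5 = -60 m/s
5–9 s: 9 × 4 = 36 m/s
9–12 s: 12 × 3 = 36 m/s
12–18 s: 8 × 6 = 48 m/s
Δv = 60 m/s, so v(18) = -10 + (60) = 50 m/s.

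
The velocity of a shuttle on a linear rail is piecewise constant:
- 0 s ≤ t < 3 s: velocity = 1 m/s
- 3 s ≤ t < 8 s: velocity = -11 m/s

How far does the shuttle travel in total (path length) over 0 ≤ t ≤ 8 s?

58 m

Distance (not displacement) is the total path length: add the absolute areas under v-t.
0–3 s: |1| × 3 = 3 m
3–8 s: |-11| × 5 = 55 m
Total distance = 58 m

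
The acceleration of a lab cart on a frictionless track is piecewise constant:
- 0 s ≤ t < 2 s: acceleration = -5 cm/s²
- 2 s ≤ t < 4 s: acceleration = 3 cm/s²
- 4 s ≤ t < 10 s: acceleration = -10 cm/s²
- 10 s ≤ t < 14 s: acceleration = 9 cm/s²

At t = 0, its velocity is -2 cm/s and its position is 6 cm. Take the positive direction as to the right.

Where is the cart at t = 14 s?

-434 cm

On each constant-a segment, Δv = aΔt and Δx = v₀Δt + ½aΔt²; chain segment to segment.
0–2 s: v starts -2 cm/s; Δx = -2·2 + ½·-5·2² = -14 cm; v ends -12 cm/s.
2–4 s: v starts -12 cm/s; Δx = -12·2 + ½·3·2² = -18 cm; v ends -6 cm/s.
4–10 s: v starts -6 cm/s; Δx = -6·6 + ½·-10·6² = -216 cm; v ends -66 cm/s.
10–14 s: v starts -66 cm/s; Δx = -66·4 + ½·9·4² = -192 cm; v ends -30 cm/s.
x(14) = 6 + Σ Δx = -434 cm.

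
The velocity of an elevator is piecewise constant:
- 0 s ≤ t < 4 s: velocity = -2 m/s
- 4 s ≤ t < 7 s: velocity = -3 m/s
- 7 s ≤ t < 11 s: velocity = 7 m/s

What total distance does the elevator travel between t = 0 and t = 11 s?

Distance (not displacement) is the total path length: add the absolute areas under v-t.
0–4 s: |-2| × 4 = 8 m
4–7 s: |-3| × 3 = 9 m
7–11 s: |7| × 4 = 28 m
Total distance = 45 m

45 m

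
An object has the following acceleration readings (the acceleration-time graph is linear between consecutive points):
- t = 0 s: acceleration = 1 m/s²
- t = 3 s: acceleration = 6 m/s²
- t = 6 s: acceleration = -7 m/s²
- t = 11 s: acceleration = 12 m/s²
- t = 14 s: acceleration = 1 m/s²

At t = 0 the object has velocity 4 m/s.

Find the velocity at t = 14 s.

45 m/s

Δv equals the area under the a-t graph; then v = v₀ + Δv.
0–3 s: ½(1 + 6)(3) = 10.5 m/s
3–6 s: ½(6 + -7)(3) = -1.5 m/s
6–11 s: ½(-7 + 12)(5) = 12.5 m/s
11–14 s: ½(12 + 1)(3) = 19.5 m/s
Δv = 41 m/s, so v(14) = 4 + (41) = 45 m/s.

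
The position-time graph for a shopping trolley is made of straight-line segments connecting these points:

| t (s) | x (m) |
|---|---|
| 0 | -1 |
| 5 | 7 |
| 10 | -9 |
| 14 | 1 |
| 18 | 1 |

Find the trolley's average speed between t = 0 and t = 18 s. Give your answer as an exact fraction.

Average speed = (total path length)/(elapsed time); on a piecewise-linear x-t graph the path length is Σ|Δx|.
0–5 s: |Δx| = |7 − -1| = 8 m
5–10 s: |Δx| = |-9 − 7| = 16 m
10–14 s: |Δx| = |1 − -9| = 10 m
14–18 s: |Δx| = |1 − 1| = 0 m
Total path = 34 m; average speed = 34/18 = 17/9 m/s.

17/9 m/s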